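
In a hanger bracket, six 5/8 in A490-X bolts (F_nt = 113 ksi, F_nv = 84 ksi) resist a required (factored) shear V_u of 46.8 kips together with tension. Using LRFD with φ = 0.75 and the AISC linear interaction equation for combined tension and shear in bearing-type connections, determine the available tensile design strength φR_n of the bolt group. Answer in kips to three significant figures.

A_b = π·0.625²/4 = 0.3068 in²; f_rv = 46.8 / (6 × 0.3068) = 25.42 ksi.
F'_nt = 1.3 F_nt − (F_nt / φF_nv) f_rv = 1.3·113 − (113/(0.75·84))·25.42 = 101.3 ksi, capped at F_nt → F'_nt = 101.3 ksi.
R_n = F'_nt · A_b · n = 101.3 × 0.3068 × 6 = 186.5 kips.
Design strength φR_n = 0.75 × 186.5 = 140 kips.

140 kips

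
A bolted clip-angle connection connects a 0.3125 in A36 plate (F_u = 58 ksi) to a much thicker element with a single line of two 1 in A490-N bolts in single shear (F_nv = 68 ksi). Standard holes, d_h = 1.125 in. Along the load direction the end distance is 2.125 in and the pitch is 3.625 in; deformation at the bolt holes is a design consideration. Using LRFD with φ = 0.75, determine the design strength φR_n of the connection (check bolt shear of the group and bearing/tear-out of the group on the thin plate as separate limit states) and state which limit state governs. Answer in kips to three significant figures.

58.1 kips (bearing governs)

Bolt shear: A_b = π·1²/4 = 0.7854 in²; R_n = 68 × 0.7854 × 2 × 1 = 106.8 kips → 0.75 × 106.8 = 80.1 kips.
Bearing (1.2 l_c t F_u ≤ 2.4 d t F_u): upper limit = 2.4·1·0.3125·58 = 43.5 kips.
  Edge l_c = 2.125 − 1.125/2 = 1.562 → r_n = 33.98 kips; interior l_c = 3.625 − 1.125 = 2.5 → r_n = 43.5 kips.
  R_n,bearing = 1·33.98 + 1·43.5 = 77.48 kips → 0.75 × 77.48 = 58.1 kips.
Bearing governs: 58.1 kips.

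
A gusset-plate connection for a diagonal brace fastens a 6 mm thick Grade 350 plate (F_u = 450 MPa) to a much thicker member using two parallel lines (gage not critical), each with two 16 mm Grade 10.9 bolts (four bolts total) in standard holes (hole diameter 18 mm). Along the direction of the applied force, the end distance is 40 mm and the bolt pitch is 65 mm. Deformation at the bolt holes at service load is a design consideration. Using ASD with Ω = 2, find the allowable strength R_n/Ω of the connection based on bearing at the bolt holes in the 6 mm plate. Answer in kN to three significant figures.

Per bolt r_n = 1.2 l_c t F_u ≤ 2.4 d t F_u; upper limit = 2.4 × 16 × 6 × 450 / 1000 = 103.7 kN.
Edge bolt: l_c = 40 − 18/2 = 31 mm → 1.2 × 31 × 6 × 450 / 1000 = 100.4 → r_n = 100.4 kN.
Interior bolts: l_c = 65 − 18 = 47 mm → 1.2 × 47 × 6 × 450 / 1000 = 152.3 → r_n = 103.7 kN.
R_n = 2 × 100.4 + 2 × 103.7 = 408.2 kN.
Allowable strength R_n/Ω = 408.2 / 2 = 204 kN.

204 kN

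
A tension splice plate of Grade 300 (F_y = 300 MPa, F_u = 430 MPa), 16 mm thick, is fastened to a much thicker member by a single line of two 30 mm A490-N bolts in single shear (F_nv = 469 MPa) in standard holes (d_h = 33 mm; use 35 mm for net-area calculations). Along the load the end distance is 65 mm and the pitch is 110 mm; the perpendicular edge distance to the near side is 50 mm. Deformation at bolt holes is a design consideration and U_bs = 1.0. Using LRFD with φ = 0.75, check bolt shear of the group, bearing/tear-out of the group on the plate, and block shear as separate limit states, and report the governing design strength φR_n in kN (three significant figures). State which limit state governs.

497 kN (bolt shear governs)

Bolt shear: A_b = π·30²/4 = 706.9 mm²; R_n = 469 × 706.9 × 2 × 1 / 1000 = 663 kN → 0.75 × 663 = 497 kN.
Bearing: edge l_c = 48.5, r_n = 400.4 kN; interior l_c = 77, r_n = 495.4 kN; R_n = 400.4 + 1·495.4 = 895.8 kN → 672 kN.
Block shear: A_gv = 2800, A_nv = 1960, A_nt = 520 mm²; R_n = min(0.6F_uA_nv, 0.6F_yA_gv) + U_bs·F_u·A_nt = 727.6 kN → 546 kN.
Bolt shear governs: 497 kN.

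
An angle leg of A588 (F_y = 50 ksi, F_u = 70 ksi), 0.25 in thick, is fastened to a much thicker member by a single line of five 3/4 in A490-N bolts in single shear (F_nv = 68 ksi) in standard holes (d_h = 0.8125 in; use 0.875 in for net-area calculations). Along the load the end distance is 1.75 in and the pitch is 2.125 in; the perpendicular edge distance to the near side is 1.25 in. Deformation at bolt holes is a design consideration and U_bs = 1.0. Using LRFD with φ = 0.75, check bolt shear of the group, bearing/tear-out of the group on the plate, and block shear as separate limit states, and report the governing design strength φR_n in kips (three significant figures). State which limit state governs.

60.4 kips (block shear governs)

Bolt shear: A_b = π·0.75²/4 = 0.4418 in²; R_n = 68 × 0.4418 × 5 × 1 = 150.2 kips → 0.75 × 150.2 = 113 kips.
Bearing: edge l_c = 1.344, r_n = 28.22 kips; interior l_c = 1.312, r_n = 27.56 kips; R_n = 28.22 + 4·27.56 = 138.5 kips → 104 kips.
Block shear: A_gv = 2.562, A_nv = 1.578, A_nt = 0.2031 in²; R_n = min(0.6F_uA_nv, 0.6F_yA_gv) + U_bs·F_u·A_nt = 80.5 kips → 60.4 kips.
Block shear governs: 60.4 kips.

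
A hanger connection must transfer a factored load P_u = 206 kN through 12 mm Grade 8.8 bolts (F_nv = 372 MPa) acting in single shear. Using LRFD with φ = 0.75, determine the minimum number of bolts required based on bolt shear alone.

A_b = π·12²/4 = 113.1 mm².
Per-bolt design strength φR_n = 0.75 × 372 × 113.1 × 1 / 1000 = 31.55 kN.
n ≥ 206 / 31.55 = 6.528 → use 7 bolts.

7 bolts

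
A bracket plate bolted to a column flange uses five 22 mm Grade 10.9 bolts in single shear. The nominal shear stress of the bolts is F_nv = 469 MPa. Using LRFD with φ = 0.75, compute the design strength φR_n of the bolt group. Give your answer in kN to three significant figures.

A_b = π × 22² / 4 = 380.1 mm².
R_n = F_nv · A_b · n · n_s = 469 × 380.1 × 5 × 1 / 1000 = 891.4 kN.
Design strength φR_n = 0.75 × 891.4 = 669 kN.

669 kN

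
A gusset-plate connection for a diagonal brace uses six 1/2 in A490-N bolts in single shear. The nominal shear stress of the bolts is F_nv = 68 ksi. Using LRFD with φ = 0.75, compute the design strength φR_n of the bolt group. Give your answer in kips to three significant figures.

60.1 kips

A_b = π × 0.5² / 4 = 0.1963 in².
R_n = F_nv · A_b · n · n_s = 68 × 0.1963 × 6 × 1 = 80.11 kips.
Design strength φR_n = 0.75 × 80.11 = 60.1 kips.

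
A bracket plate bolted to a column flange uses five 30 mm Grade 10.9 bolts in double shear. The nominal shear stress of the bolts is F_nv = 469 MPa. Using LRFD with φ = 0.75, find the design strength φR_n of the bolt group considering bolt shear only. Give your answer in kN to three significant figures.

A_b = π × 30² / 4 = 706.9 mm².
R_n = F_nv · A_b · n · n_s = 469 × 706.9 × 5 × 2 / 1000 = 3315 kN.
Design strength φR_n = 0.75 × 3315 = 2490 kN.

2490 kN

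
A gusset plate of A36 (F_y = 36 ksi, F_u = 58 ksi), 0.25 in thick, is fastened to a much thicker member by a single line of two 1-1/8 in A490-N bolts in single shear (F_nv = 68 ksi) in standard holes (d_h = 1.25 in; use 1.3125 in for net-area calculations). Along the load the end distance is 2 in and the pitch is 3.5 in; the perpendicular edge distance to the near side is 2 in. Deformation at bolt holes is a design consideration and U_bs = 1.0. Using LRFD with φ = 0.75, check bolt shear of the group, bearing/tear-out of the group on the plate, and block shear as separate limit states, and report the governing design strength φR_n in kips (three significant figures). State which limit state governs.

Bolt shear: A_b = π·1.125²/4 = 0.994 in²; R_n = 68 × 0.994 × 2 × 1 = 135.2 kips → 0.75 × 135.2 = 101 kips.
Bearing: edge l_c = 1.375, r_n = 23.92 kips; interior l_c = 2.25, r_n = 39.15 kips; R_n = 23.92 + 1·39.15 = 63.07 kips → 47.3 kips.
Block shear: A_gv = 1.375, A_nv = 0.8828, A_nt = 0.3359 in²; R_n = min(0.6F_uA_nv, 0.6F_yA_gv) + U_bs·F_u·A_nt = 49.18 kips → 36.9 kips.
Block shear governs: 36.9 kips.

36.9 kips (block shear governs)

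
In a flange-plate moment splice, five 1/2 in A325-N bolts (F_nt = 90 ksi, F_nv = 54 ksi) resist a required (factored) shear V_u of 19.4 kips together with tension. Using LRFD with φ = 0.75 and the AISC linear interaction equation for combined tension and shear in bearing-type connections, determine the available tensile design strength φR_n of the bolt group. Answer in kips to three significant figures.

A_b = π·0.5²/4 = 0.1963 in²; f_rv = 19.4 / (5 × 0.1963) = 19.76 ksi.
F'_nt = 1.3 F_nt − (F_nt / φF_nv) f_rv = 1.3·90 − (90/(0.75·54))·19.76 = 73.09 ksi, capped at F_nt → F'_nt = 73.09 ksi.
R_n = F'_nt · A_b · n = 73.09 × 0.1963 × 5 = 71.75 kips.
Design strength φR_n = 0.75 × 71.75 = 53.8 kips.

53.8 kips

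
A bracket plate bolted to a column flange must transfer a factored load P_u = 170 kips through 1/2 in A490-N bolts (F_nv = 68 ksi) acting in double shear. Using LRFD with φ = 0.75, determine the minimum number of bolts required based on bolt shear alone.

A_b = π·0.5²/4 = 0.1963 in².
Per-bolt design strength φR_n = 0.75 × 68 × 0.1963 × 2 = 20.03 kips.
n ≥ 170 / 20.03 = 8.488 → use 9 bolts.

9 bolts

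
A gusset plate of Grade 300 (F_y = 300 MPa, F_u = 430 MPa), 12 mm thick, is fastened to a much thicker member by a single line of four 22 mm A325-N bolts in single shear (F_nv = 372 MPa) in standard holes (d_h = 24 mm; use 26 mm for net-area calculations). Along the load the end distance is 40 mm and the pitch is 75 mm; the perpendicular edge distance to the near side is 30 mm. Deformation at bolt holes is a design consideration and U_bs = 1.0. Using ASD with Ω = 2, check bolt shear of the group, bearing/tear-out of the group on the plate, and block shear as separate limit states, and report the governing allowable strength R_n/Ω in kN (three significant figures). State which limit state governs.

283 kN (bolt shear governs)

Bolt shear: A_b = π·22²/4 = 380.1 mm²; R_n = 372 × 380.1 × 4 × 1 / 1000 = 565.6 kN → 565.6 / 2 = 283 kN.
Bearing: edge l_c = 28, r_n = 173.4 kN; interior l_c = 51, r_n = 272.4 kN; R_n = 173.4 + 3·272.4 = 990.7 kN → 495 kN.
Block shear: A_gv = 3180, A_nv = 2088, A_nt = 204 mm²; R_n = min(0.6F_uA_nv, 0.6F_yA_gv) + U_bs·F_u·A_nt = 626.4 kN → 313 kN.
Bolt shear governs: 283 kN.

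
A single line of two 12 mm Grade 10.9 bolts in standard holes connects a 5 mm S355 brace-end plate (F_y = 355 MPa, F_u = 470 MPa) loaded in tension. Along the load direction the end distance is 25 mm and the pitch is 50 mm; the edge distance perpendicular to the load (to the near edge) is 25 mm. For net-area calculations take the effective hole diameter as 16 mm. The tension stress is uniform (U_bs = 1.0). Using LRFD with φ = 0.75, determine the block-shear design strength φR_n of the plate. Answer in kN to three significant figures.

83.9 kN

Shear plane L_v = 25 + 1·50 = 75 mm; A_gv = 75 × 5 = 375 mm².
A_nv = (75 − 1.5·16) × 5 = 255 mm².
A_nt = (25 − 0.5·16) × 5 = 85 mm².
0.6 F_u A_nv = 71.91 kN; 0.6 F_y A_gv = 79.88 kN → shear rupture governs the shear term.
R_n = 71.91 + 1.0 × 470 × 85 / 1000 = 111.9 kN.
Design strength φR_n = 0.75 × 111.9 = 83.9 kN.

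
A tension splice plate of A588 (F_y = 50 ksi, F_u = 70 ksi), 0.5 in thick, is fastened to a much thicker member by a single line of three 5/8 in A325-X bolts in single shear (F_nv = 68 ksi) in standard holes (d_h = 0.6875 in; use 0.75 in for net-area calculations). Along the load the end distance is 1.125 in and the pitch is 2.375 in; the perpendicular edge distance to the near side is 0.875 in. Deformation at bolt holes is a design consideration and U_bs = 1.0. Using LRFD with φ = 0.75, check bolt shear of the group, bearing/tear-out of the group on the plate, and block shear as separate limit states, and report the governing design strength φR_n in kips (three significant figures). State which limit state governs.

Bolt shear: A_b = π·0.625²/4 = 0.3068 in²; R_n = 68 × 0.3068 × 3 × 1 = 62.59 kips → 0.75 × 62.59 = 46.9 kips.
Bearing: edge l_c = 0.7812, r_n = 32.81 kips; interior l_c = 1.688, r_n = 52.5 kips; R_n = 32.81 + 2·52.5 = 137.8 kips → 103 kips.
Block shear: A_gv = 2.938, A_nv = 2, A_nt = 0.25 in²; R_n = min(0.6F_uA_nv, 0.6F_yA_gv) + U_bs·F_u·A_nt = 101.5 kips → 76.1 kips.
Bolt shear governs: 46.9 kips.

46.9 kips (bolt shear governs)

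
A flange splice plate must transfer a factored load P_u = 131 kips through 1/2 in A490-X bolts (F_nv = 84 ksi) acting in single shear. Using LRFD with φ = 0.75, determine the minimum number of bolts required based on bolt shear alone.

A_b = π·0.5²/4 = 0.1963 in².
Per-bolt design strength φR_n = 0.75 × 84 × 0.1963 × 1 = 12.37 kips.
n ≥ 131 / 12.37 = 10.59 → use 11 bolts.

11 bolts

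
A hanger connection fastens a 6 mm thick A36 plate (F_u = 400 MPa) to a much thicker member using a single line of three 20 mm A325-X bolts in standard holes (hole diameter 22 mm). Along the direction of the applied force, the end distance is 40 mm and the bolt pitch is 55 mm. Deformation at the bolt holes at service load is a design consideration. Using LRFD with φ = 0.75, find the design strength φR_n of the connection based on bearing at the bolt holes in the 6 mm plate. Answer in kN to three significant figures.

205 kN

Per bolt r_n = 1.2 l_c t F_u ≤ 2.4 d t F_u; upper limit = 2.4 × 20 × 6 × 400 / 1000 = 115.2 kN.
Edge bolt: l_c = 40 − 22/2 = 29 mm → 1.2 × 29 × 6 × 400 / 1000 = 83.52 → r_n = 83.52 kN.
Interior bolts: l_c = 55 − 22 = 33 mm → 1.2 × 33 × 6 × 400 / 1000 = 95.04 → r_n = 95.04 kN.
R_n = 1 × 83.52 + 2 × 95.04 = 273.6 kN.
Design strength φR_n = 0.75 × 273.6 = 205 kN.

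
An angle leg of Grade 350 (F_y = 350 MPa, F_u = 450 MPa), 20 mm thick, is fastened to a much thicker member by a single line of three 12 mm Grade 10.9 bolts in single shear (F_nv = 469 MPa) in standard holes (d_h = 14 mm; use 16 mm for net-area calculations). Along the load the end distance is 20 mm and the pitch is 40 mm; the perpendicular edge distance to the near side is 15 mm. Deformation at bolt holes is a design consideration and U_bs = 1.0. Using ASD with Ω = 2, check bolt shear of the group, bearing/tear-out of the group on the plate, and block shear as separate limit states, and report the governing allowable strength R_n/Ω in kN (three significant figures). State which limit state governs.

79.6 kN (bolt shear governs)

Bolt shear: A_b = π·12²/4 = 113.1 mm²; R_n = 469 × 113.1 × 3 × 1 / 1000 = 159.1 kN → 159.1 / 2 = 79.6 kN.
Bearing: edge l_c = 13, r_n = 140.4 kN; interior l_c = 26, r_n = 259.2 kN; R_n = 140.4 + 2·259.2 = 658.8 kN → 329 kN.
Block shear: A_gv = 2000, A_nv = 1200, A_nt = 140 mm²; R_n = min(0.6F_uA_nv, 0.6F_yA_gv) + U_bs·F_u·A_nt = 387 kN → 194 kN.
Bolt shear governs: 79.6 kN.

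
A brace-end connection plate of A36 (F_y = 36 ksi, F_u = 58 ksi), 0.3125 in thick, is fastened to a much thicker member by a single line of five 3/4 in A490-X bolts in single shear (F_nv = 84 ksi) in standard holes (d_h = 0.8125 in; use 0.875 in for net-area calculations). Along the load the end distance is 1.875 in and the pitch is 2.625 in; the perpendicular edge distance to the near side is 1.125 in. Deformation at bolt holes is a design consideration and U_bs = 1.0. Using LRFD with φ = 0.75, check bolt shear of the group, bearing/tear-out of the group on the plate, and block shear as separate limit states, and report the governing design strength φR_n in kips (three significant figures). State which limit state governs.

Bolt shear: A_b = π·0.75²/4 = 0.4418 in²; R_n = 84 × 0.4418 × 5 × 1 = 185.6 kips → 0.75 × 185.6 = 139 kips.
Bearing: edge l_c = 1.469, r_n = 31.95 kips; interior l_c = 1.812, r_n = 32.62 kips; R_n = 31.95 + 4·32.62 = 162.4 kips → 122 kips.
Block shear: A_gv = 3.867, A_nv = 2.637, A_nt = 0.2148 in²; R_n = min(0.6F_uA_nv, 0.6F_yA_gv) + U_bs·F_u·A_nt = 95.99 kips → 72 kips.
Block shear governs: 72 kips.

72 kips (block shear governs)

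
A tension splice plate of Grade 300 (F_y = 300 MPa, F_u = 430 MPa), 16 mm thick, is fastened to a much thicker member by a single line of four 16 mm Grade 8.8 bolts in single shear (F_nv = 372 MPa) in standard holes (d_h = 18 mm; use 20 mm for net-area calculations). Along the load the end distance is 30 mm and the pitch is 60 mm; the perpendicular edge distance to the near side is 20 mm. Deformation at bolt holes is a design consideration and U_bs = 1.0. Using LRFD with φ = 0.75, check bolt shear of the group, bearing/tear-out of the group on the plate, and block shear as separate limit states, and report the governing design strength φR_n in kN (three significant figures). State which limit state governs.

224 kN (bolt shear governs)

Bolt shear: A_b = π·16²/4 = 201.1 mm²; R_n = 372 × 201.1 × 4 × 1 / 1000 = 299.2 kN → 0.75 × 299.2 = 224 kN.
Bearing: edge l_c = 21, r_n = 173.4 kN; interior l_c = 42, r_n = 264.2 kN; R_n = 173.4 + 3·264.2 = 966 kN → 724 kN.
Block shear: A_gv = 3360, A_nv = 2240, A_nt = 160 mm²; R_n = min(0.6F_uA_nv, 0.6F_yA_gv) + U_bs·F_u·A_nt = 646.7 kN → 485 kN.
Bolt shear governs: 224 kN.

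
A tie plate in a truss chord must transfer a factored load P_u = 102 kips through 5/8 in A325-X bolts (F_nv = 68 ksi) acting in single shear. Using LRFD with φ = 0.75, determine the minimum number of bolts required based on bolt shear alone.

7 bolts

A_b = π·0.625²/4 = 0.3068 in².
Per-bolt design strength φR_n = 0.75 × 68 × 0.3068 × 1 = 15.65 kips.
n ≥ 102 / 15.65 = 6.519 → use 7 bolts.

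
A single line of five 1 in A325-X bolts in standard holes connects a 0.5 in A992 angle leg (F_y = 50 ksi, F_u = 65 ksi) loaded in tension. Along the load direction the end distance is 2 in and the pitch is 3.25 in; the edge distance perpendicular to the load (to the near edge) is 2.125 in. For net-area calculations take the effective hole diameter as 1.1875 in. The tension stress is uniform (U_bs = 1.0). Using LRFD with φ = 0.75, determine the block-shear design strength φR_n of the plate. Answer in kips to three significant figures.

Shear plane L_v = 2 + 4·3.25 = 15 in; A_gv = 15 × 0.5 = 7.5 in².
A_nv = (15 − 4.5·1.1875) × 0.5 = 4.828 in².
A_nt = (2.125 − 0.5·1.1875) × 0.5 = 0.7656 in².
0.6 F_u A_nv = 188.3 kips; 0.6 F_y A_gv = 225 kips → shear rupture governs the shear term.
R_n = 188.3 + 1.0 × 65 × 0.7656 = 238.1 kips.
Design strength φR_n = 0.75 × 238.1 = 179 kips.

179 kips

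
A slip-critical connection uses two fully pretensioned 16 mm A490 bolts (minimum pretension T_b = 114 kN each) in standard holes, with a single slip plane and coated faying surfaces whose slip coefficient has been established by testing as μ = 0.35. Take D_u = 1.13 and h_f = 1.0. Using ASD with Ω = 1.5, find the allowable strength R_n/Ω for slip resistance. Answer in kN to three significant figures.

R_n = μ · D_u · h_f · T_b · n_s · n_b = 0.35 × 1.13 × 1.0 × 114 × 1 × 2 = 90.17 kN.
Allowable strength R_n/Ω = 90.17 / 1.5 = 60.1 kN.

60.1 kN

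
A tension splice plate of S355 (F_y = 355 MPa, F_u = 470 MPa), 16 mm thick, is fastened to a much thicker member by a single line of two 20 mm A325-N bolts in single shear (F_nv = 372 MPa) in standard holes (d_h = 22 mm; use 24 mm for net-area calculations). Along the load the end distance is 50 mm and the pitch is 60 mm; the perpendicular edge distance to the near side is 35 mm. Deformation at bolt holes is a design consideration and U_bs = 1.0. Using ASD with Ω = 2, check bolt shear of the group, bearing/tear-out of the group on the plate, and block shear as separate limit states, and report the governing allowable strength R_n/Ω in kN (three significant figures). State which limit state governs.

117 kN (bolt shear governs)

Bolt shear: A_b = π·20²/4 = 314.2 mm²; R_n = 372 × 314.2 × 2 × 1 / 1000 = 233.7 kN → 233.7 / 2 = 117 kN.
Bearing: edge l_c = 39, r_n = 351.9 kN; interior l_c = 38, r_n = 342.9 kN; R_n = 351.9 + 1·342.9 = 694.8 kN → 347 kN.
Block shear: A_gv = 1760, A_nv = 1184, A_nt = 368 mm²; R_n = min(0.6F_uA_nv, 0.6F_yA_gv) + U_bs·F_u·A_nt = 506.8 kN → 253 kN.
Bolt shear governs: 117 kN.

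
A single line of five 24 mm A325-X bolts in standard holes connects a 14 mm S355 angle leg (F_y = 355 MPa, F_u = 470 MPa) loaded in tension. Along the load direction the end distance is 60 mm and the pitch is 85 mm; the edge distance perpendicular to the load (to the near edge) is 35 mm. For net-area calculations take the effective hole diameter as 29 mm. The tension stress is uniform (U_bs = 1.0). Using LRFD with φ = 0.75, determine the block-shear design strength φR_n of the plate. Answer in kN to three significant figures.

Shear plane L_v = 60 + 4·85 = 400 mm; A_gv = 400 × 14 = 5600 mm².
A_nv = (400 − 4.5·29) × 14 = 3773 mm².
A_nt = (35 − 0.5·29) × 14 = 287 mm².
0.6 F_u A_nv = 1064 kN; 0.6 F_y A_gv = 1193 kN → shear rupture governs the shear term.
R_n = 1064 + 1.0 × 470 × 287 / 1000 = 1199 kN.
Design strength φR_n = 0.75 × 1199 = 899 kN.

899 kN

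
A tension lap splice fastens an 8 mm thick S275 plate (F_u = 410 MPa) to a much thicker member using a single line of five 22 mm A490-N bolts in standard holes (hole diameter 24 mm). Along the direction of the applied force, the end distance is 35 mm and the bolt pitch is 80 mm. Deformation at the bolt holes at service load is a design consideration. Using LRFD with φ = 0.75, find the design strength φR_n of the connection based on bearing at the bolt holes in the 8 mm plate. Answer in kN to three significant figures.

Per bolt r_n = 1.2 l_c t F_u ≤ 2.4 d t F_u; upper limit = 2.4 × 22 × 8 × 410 / 1000 = 173.2 kN.
Edge bolt: l_c = 35 − 24/2 = 23 mm → 1.2 × 23 × 8 × 410 / 1000 = 90.53 → r_n = 90.53 kN.
Interior bolts: l_c = 80 − 24 = 56 mm → 1.2 × 56 × 8 × 410 / 1000 = 220.4 → r_n = 173.2 kN.
R_n = 1 × 90.53 + 4 × 173.2 = 783.3 kN.
Design strength φR_n = 0.75 × 783.3 = 587 kN.

587 kN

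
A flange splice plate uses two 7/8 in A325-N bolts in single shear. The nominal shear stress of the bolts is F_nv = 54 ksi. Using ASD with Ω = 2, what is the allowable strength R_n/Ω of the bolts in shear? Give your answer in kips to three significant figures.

32.5 kips

A_b = π × 0.875² / 4 = 0.6013 in².
R_n = F_nv · A_b · n · n_s = 54 × 0.6013 × 2 × 1 = 64.94 kips.
Allowable strength R_n/Ω = 64.94 / 2 = 32.5 kips.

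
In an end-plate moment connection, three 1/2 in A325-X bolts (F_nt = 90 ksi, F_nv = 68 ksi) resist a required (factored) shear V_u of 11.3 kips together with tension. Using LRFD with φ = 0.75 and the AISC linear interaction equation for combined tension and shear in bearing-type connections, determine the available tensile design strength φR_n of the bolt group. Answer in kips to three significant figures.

A_b = π·0.5²/4 = 0.1963 in²; f_rv = 11.3 / (3 × 0.1963) = 19.18 ksi.
F'_nt = 1.3 F_nt − (F_nt / φF_nv) f_rv = 1.3·90 − (90/(0.75·68))·19.18 = 83.15 ksi, capped at F_nt → F'_nt = 83.15 ksi.
R_n = F'_nt · A_b · n = 83.15 × 0.1963 × 3 = 48.98 kips.
Design strength φR_n = 0.75 × 48.98 = 36.7 kips.

36.7 kips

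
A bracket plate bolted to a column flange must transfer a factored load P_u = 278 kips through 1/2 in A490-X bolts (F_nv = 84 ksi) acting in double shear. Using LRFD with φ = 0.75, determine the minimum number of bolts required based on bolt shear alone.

12 bolts

A_b = π·0.5²/4 = 0.1963 in².
Per-bolt design strength φR_n = 0.75 × 84 × 0.1963 × 2 = 24.74 kips.
n ≥ 278 / 24.74 = 11.24 → use 12 bolts.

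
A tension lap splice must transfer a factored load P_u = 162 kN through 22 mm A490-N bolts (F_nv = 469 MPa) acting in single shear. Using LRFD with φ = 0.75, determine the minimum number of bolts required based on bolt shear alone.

A_b = π·22²/4 = 380.1 mm².
Per-bolt design strength φR_n = 0.75 × 469 × 380.1 × 1 / 1000 = 133.7 kN.
n ≥ 162 / 133.7 = 1.212 → use 2 bolts.

2 bolts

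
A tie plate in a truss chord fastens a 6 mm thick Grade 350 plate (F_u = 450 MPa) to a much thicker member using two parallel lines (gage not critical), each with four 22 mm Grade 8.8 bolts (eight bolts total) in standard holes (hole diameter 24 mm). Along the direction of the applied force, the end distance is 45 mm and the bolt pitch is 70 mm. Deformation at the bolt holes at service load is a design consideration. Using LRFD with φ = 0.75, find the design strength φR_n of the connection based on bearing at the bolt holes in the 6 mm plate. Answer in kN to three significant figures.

802 kN

Per bolt r_n = 1.2 l_c t F_u ≤ 2.4 d t F_u; upper limit = 2.4 × 22 × 6 × 450 / 1000 = 142.6 kN.
Edge bolt: l_c = 45 − 24/2 = 33 mm → 1.2 × 33 × 6 × 450 / 1000 = 106.9 → r_n = 106.9 kN.
Interior bolts: l_c = 70 − 24 = 46 mm → 1.2 × 46 × 6 × 450 / 1000 = 149 → r_n = 142.6 kN.
R_n = 2 × 106.9 + 6 × 142.6 = 1069 kN.
Design strength φR_n = 0.75 × 1069 = 802 kN.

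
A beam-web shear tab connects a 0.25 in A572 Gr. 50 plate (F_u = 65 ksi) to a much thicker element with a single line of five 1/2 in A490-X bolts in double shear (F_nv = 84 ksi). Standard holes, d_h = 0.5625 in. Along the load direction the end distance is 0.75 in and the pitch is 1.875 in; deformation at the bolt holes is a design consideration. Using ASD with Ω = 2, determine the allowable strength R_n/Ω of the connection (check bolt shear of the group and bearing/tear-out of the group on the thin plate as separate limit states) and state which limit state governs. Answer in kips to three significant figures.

Bolt shear: A_b = π·0.5²/4 = 0.1963 in²; R_n = 84 × 0.1963 × 5 × 2 = 164.9 kips → 164.9 / 2 = 82.5 kips.
Bearing (1.2 l_c t F_u ≤ 2.4 d t F_u): upper limit = 2.4·0.5·0.25·65 = 19.5 kips.
  Edge l_c = 0.75 − 0.5625/2 = 0.4688 → r_n = 9.141 kips; interior l_c = 1.875 − 0.5625 = 1.312 → r_n = 19.5 kips.
  R_n,bearing = 1·9.141 + 4·19.5 = 87.14 kips → 87.14 / 2 = 43.6 kips.
Bearing governs: 43.6 kips.

43.6 kips (bearing governs)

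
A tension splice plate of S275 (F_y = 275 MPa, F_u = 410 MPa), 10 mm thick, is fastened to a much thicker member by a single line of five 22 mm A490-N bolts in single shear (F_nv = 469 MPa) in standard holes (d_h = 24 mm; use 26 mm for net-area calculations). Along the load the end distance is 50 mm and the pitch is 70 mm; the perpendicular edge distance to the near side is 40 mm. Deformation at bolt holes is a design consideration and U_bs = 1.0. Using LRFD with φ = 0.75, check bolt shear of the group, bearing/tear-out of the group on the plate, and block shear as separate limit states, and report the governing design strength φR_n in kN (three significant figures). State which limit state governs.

476 kN (block shear governs)

Bolt shear: A_b = π·22²/4 = 380.1 mm²; R_n = 469 × 380.1 × 5 × 1 / 1000 = 891.4 kN → 0.75 × 891.4 = 669 kN.
Bearing: edge l_c = 38, r_n = 187 kN; interior l_c = 46, r_n = 216.5 kN; R_n = 187 + 4·216.5 = 1053 kN → 790 kN.
Block shear: A_gv = 3300, A_nv = 2130, A_nt = 270 mm²; R_n = min(0.6F_uA_nv, 0.6F_yA_gv) + U_bs·F_u·A_nt = 634.7 kN → 476 kN.
Block shear governs: 476 kN.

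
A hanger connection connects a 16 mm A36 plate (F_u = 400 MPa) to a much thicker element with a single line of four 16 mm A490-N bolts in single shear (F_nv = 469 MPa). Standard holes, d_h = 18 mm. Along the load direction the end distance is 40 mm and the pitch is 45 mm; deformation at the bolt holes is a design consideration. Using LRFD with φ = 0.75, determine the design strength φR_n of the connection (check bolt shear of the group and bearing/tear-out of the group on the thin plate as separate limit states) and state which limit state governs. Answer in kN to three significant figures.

283 kN (bolt shear governs)

Bolt shear: A_b = π·16²/4 = 201.1 mm²; R_n = 469 × 201.1 × 4 × 1 / 1000 = 377.2 kN → 0.75 × 377.2 = 283 kN.
Bearing (1.2 l_c t F_u ≤ 2.4 d t F_u): upper limit = 2.4·16·16·400 / 1000 = 245.8 kN.
  Edge l_c = 40 − 18/2 = 31 → r_n = 238.1 kN; interior l_c = 45 − 18 = 27 → r_n = 207.4 kN.
  R_n,bearing = 1·238.1 + 3·207.4 = 860.2 kN → 0.75 × 860.2 = 645 kN.
Bolt shear governs: 283 kN.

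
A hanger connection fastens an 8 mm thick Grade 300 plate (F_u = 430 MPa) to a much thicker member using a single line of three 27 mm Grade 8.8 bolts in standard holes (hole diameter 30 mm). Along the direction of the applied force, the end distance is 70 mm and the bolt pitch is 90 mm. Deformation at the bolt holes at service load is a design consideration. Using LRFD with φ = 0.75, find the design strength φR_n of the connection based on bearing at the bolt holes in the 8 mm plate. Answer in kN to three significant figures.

502 kN

Per bolt r_n = 1.2 l_c t F_u ≤ 2.4 d t F_u; upper limit = 2.4 × 27 × 8 × 430 / 1000 = 222.9 kN.
Edge bolt: l_c = 70 − 30/2 = 55 mm → 1.2 × 55 × 8 × 430 / 1000 = 227 → r_n = 222.9 kN.
Interior bolts: l_c = 90 − 30 = 60 mm → 1.2 × 60 × 8 × 430 / 1000 = 247.7 → r_n = 222.9 kN.
R_n = 1 × 222.9 + 2 × 222.9 = 668.7 kN.
Design strength φR_n = 0.75 × 668.7 = 502 kN.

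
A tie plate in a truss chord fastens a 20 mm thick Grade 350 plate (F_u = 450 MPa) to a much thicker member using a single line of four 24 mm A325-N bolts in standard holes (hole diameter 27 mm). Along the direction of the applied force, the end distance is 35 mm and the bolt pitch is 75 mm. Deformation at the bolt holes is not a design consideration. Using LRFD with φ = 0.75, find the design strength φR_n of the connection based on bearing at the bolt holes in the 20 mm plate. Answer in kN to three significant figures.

1680 kN

Per bolt r_n = 1.5 l_c t F_u ≤ 3.0 d t F_u; upper limit = 3.0 × 24 × 20 × 450 / 1000 = 648 kN.
Edge bolt: l_c = 35 − 27/2 = 21.5 mm → 1.5 × 21.5 × 20 × 450 / 1000 = 290.2 → r_n = 290.2 kN.
Interior bolts: l_c = 75 − 27 = 48 mm → 1.5 × 48 × 20 × 450 / 1000 = 648 → r_n = 648 kN.
R_n = 1 × 290.2 + 3 × 648 = 2234 kN.
Design strength φR_n = 0.75 × 2234 = 1680 kN.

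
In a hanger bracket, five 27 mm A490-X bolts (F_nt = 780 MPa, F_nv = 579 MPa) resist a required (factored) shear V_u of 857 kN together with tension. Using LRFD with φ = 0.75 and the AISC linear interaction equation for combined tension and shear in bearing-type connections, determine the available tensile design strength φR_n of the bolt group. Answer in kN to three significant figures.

1020 kN

A_b = π·27²/4 = 572.6 mm²; f_rv = 857 × 1000 / (5 × 572.6) = 299.4 MPa.
F'_nt = 1.3 F_nt − (F_nt / φF_nv) f_rv = 1.3·780 − (780/(0.75·579))·299.4 = 476.3 MPa, capped at F_nt → F'_nt = 476.3 MPa.
R_n = F'_nt · A_b · n = 476.3 × 572.6 × 5 / 1000 = 1364 kN.
Design strength φR_n = 0.75 × 1364 = 1020 kN.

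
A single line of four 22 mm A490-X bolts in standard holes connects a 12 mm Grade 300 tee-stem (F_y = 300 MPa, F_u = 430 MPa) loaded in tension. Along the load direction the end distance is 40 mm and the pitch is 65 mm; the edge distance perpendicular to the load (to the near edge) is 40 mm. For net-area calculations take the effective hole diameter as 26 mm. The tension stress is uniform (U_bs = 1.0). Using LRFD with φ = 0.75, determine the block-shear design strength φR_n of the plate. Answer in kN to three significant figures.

439 kN

Shear plane L_v = 40 + 3·65 = 235 mm; A_gv = 235 × 12 = 2820 mm².
A_nv = (235 − 3.5·26) × 12 = 1728 mm².
A_nt = (40 − 0.5·26) × 12 = 324 mm².
0.6 F_u A_nv = 445.8 kN; 0.6 F_y A_gv = 507.6 kN → shear rupture governs the shear term.
R_n = 445.8 + 1.0 × 430 × 324 / 1000 = 585.1 kN.
Design strength φR_n = 0.75 × 585.1 = 439 kN.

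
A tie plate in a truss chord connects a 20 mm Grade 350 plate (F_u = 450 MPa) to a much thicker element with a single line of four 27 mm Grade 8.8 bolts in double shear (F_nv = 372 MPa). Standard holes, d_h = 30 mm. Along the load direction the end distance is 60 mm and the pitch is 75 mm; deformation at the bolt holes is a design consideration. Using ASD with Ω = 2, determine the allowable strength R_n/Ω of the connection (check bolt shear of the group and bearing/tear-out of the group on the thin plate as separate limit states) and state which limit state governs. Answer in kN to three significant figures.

852 kN (bolt shear governs)

Bolt shear: A_b = π·27²/4 = 572.6 mm²; R_n = 372 × 572.6 × 4 × 2 / 1000 = 1704 kN → 1704 / 2 = 852 kN.
Bearing (1.2 l_c t F_u ≤ 2.4 d t F_u): upper limit = 2.4·27·20·450 / 1000 = 583.2 kN.
  Edge l_c = 60 − 30/2 = 45 → r_n = 486 kN; interior l_c = 75 − 30 = 45 → r_n = 486 kN.
  R_n,bearing = 1·486 + 3·486 = 1944 kN → 1944 / 2 = 972 kN.
Bolt shear governs: 852 kN.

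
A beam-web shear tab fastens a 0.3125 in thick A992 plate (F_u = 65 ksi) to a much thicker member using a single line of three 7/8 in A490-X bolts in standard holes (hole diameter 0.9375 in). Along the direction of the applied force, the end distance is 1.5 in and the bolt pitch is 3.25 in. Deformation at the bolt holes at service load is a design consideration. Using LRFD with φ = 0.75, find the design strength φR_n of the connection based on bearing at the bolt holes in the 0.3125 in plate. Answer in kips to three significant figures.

82.8 kips

Per bolt r_n = 1.2 l_c t F_u ≤ 2.4 d t F_u; upper limit = 2.4 × 0.875 × 0.3125 × 65 = 42.66 kips.
Edge bolt: l_c = 1.5 − 0.9375/2 = 1.031 in → 1.2 × 1.031 × 0.3125 × 65 = 25.14 → r_n = 25.14 kips.
Interior bolts: l_c = 3.25 − 0.9375 = 2.312 in → 1.2 × 2.312 × 0.3125 × 65 = 56.37 → r_n = 42.66 kips.
R_n = 1 × 25.14 + 2 × 42.66 = 110.4 kips.
Design strength φR_n = 0.75 × 110.4 = 82.8 kips.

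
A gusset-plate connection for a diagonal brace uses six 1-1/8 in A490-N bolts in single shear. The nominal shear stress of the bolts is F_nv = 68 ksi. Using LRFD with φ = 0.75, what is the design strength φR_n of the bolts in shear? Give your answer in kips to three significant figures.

A_b = π × 1.125² / 4 = 0.994 in².
R_n = F_nv · A_b · n · n_s = 68 × 0.994 × 6 × 1 = 405.6 kips.
Design strength φR_n = 0.75 × 405.6 = 304 kips.

304 kips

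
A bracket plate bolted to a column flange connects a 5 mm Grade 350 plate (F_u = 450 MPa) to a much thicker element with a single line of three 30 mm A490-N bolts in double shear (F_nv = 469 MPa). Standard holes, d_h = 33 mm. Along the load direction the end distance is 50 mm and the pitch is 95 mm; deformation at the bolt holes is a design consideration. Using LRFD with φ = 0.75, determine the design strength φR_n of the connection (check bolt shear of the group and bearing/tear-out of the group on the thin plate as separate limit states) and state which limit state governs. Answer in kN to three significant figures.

Bolt shear: A_b = π·30²/4 = 706.9 mm²; R_n = 469 × 706.9 × 3 × 2 / 1000 = 1989 kN → 0.75 × 1989 = 1490 kN.
Bearing (1.2 l_c t F_u ≤ 2.4 d t F_u): upper limit = 2.4·30·5·450 / 1000 = 162 kN.
  Edge l_c = 50 − 33/2 = 33.5 → r_n = 90.45 kN; interior l_c = 95 − 33 = 62 → r_n = 162 kN.
  R_n,bearing = 1·90.45 + 2·162 = 414.4 kN → 0.75 × 414.4 = 311 kN.
Bearing governs: 311 kN.

311 kN (bearing governs)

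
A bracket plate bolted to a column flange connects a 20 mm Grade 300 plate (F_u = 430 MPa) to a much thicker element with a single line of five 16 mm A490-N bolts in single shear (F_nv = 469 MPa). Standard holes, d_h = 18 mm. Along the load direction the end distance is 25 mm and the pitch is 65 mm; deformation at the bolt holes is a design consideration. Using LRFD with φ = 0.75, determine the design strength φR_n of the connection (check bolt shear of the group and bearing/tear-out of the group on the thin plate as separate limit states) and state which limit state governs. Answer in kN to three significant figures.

Bolt shear: A_b = π·16²/4 = 201.1 mm²; R_n = 469 × 201.1 × 5 × 1 / 1000 = 471.5 kN → 0.75 × 471.5 = 354 kN.
Bearing (1.2 l_c t F_u ≤ 2.4 d t F_u): upper limit = 2.4·16·20·430 / 1000 = 330.2 kN.
  Edge l_c = 25 − 18/2 = 16 → r_n = 165.1 kN; interior l_c = 65 − 18 = 47 → r_n = 330.2 kN.
  R_n,bearing = 1·165.1 + 4·330.2 = 1486 kN → 0.75 × 1486 = 1110 kN.
Bolt shear governs: 354 kN.

354 kN (bolt shear governs)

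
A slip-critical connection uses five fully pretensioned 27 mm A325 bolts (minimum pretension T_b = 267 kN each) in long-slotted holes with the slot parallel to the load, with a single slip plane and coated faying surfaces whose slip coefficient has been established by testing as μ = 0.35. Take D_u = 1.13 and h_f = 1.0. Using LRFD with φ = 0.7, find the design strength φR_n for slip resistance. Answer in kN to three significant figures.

R_n = μ · D_u · h_f · T_b · n_s · n_b = 0.35 × 1.13 × 1.0 × 267 × 1 × 5 = 528 kN.
Design strength φR_n = 0.7 × 528 = 370 kN.

370 kN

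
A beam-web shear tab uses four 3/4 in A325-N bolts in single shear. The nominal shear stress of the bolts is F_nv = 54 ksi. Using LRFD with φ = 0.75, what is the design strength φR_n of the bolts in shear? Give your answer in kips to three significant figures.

A_b = π × 0.75² / 4 = 0.4418 in².
R_n = F_nv · A_b · n · n_s = 54 × 0.4418 × 4 × 1 = 95.43 kips.
Design strength φR_n = 0.75 × 95.43 = 71.6 kips.

71.6 kips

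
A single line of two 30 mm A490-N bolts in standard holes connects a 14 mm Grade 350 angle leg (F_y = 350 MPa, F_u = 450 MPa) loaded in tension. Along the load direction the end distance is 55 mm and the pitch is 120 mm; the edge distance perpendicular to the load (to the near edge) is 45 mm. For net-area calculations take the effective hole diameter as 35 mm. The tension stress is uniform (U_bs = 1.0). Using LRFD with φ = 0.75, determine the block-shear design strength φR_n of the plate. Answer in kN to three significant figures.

Shear plane L_v = 55 + 1·120 = 175 mm; A_gv = 175 × 14 = 2450 mm².
A_nv = (175 − 1.5·35) × 14 = 1715 mm².
A_nt = (45 − 0.5·35) × 14 = 385 mm².
0.6 F_u A_nv = 463.1 kN; 0.6 F_y A_gv = 514.5 kN → shear rupture governs the shear term.
R_n = 463.1 + 1.0 × 450 × 385 / 1000 = 636.3 kN.
Design strength φR_n = 0.75 × 636.3 = 477 kN.

477 kN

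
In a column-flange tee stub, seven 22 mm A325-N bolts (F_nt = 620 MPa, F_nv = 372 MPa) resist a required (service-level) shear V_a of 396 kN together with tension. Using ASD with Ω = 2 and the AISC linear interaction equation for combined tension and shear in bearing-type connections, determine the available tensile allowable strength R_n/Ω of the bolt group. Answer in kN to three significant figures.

412 kN

A_b = π·22²/4 = 380.1 mm²; f_rv = 396 × 1000 / (7 × 380.1) = 148.8 MPa.
F'_nt = 1.3 F_nt − (Ω F_nt / F_nv) f_rv = 1.3·620 − (2·620/372)·148.8 = 309.9 MPa, capped at F_nt → F'_nt = 309.9 MPa.
R_n = F'_nt · A_b · n = 309.9 × 380.1 × 7 / 1000 = 824.7 kN.
Allowable strength R_n/Ω = 824.7 / 2 = 412 kN.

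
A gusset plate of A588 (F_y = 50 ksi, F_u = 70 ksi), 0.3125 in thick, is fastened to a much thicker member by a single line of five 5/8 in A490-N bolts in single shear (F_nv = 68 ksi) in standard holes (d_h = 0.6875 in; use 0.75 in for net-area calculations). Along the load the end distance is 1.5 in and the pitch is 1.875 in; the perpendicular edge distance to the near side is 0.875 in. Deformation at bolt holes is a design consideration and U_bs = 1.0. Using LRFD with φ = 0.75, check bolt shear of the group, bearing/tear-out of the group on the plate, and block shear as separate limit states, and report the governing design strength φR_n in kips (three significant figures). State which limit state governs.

63.6 kips (block shear governs)

Bolt shear: A_b = π·0.625²/4 = 0.3068 in²; R_n = 68 × 0.3068 × 5 × 1 = 104.3 kips → 0.75 × 104.3 = 78.2 kips.
Bearing: edge l_c = 1.156, r_n = 30.35 kips; interior l_c = 1.188, r_n = 31.17 kips; R_n = 30.35 + 4·31.17 = 155 kips → 116 kips.
Block shear: A_gv = 2.812, A_nv = 1.758, A_nt = 0.1562 in²; R_n = min(0.6F_uA_nv, 0.6F_yA_gv) + U_bs·F_u·A_nt = 84.77 kips → 63.6 kips.
Block shear governs: 63.6 kips.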